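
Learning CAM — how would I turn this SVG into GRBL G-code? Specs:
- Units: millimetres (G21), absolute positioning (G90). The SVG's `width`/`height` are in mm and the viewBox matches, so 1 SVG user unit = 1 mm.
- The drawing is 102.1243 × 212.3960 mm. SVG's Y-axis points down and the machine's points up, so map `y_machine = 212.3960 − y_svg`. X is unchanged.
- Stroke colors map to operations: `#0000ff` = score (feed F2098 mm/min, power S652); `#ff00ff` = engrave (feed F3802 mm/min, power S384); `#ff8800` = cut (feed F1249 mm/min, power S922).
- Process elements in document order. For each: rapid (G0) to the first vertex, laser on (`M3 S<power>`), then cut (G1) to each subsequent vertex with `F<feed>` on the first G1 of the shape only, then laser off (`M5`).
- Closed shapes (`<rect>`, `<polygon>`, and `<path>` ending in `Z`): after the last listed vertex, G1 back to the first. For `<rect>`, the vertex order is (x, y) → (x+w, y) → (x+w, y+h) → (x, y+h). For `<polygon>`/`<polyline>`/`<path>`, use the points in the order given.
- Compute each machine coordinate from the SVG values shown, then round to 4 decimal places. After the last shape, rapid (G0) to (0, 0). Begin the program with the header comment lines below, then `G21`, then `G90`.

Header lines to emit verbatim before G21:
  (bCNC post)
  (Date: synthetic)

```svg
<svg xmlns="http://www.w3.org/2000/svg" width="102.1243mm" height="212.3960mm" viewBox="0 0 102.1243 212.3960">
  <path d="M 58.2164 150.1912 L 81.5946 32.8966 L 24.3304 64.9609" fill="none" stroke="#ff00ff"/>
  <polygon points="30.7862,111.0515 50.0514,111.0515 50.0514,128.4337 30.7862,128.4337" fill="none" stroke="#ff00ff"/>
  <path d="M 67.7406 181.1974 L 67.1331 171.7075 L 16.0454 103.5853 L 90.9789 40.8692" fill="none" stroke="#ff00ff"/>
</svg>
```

(bCNC post)
(Date: synthetic)
G21
G90
G0 X58.2164 Y62.2048
M3 S384
G1 X81.5946 Y179.4994 F3802
G1 X24.3304 Y147.4351
M5
G0 X30.7862 Y101.3445
M3 S384
G1 X50.0514 Y101.3445 F3802
G1 X50.0514 Y83.9623
G1 X30.7862 Y83.9623
G1 X30.7862 Y101.3445
M5
G0 X67.7406 Y31.1986
M3 S384
G1 X67.1331 Y40.6885 F3802
G1 X16.0454 Y108.8107
G1 X90.9789 Y171.5268
M5
G0 X0.0000 Y0.0000

1 u = 1 mm; y_m = 212.3960 − y.

[1] `<path>` open polyline, #ff00ff→engrave S384 F3802: (58.2164,62.2048) → (81.5946,179.4994) → (24.3304,147.4351)

[2] `<polygon>` rectangle, #ff00ff→engrave S384 F3802: (30.7862,101.3445) → (50.0514,101.3445) → (50.0514,83.9623) → (30.7862,83.9623) → (30.7862,101.3445) (closed)

[3] `<path>` open polyline, #ff00ff→engrave S384 F3802: (67.7406,31.1986) → (67.1331,40.6885) → (16.0454,108.8107) → (90.9789,171.5268)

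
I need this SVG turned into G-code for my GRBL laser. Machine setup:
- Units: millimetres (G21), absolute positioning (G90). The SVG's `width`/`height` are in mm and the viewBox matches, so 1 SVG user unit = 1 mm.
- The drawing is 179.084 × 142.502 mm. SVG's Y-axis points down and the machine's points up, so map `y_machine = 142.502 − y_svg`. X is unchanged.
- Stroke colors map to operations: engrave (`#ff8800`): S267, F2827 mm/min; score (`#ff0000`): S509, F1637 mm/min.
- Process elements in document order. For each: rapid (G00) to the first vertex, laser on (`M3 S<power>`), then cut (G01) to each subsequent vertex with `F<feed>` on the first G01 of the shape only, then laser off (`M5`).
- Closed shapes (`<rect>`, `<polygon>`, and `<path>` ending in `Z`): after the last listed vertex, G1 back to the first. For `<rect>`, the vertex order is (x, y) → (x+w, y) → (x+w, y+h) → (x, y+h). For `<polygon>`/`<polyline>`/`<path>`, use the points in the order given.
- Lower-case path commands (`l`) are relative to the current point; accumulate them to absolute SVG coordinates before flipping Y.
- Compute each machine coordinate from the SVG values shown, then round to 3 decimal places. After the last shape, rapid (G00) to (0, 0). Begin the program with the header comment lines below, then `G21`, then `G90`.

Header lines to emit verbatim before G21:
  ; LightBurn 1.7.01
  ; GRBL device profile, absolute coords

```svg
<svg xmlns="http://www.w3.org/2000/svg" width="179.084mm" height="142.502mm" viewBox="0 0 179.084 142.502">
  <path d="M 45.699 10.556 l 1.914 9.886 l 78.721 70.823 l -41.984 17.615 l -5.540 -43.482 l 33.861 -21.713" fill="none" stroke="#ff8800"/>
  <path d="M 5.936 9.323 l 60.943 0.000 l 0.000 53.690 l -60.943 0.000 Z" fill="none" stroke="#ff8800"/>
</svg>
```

Since the viewBox matches the mm dimensions, user units are millimetres directly. The only transform is the Y-flip y_m = 142.502 − y_svg.

Shape 1 is a open polyline drawn with `<path>`. Its stroke #ff8800 means engrave at S267, F2827. After flipping Y the toolpath is (45.699,131.946) → (47.613,122.060) → (126.334,51.237) → (84.350,33.622) → (78.810,77.104) → (112.671,98.817).

Shape 2 is a rectangle drawn with `<path>`. Its stroke #ff8800 means engrave at S267, F2827. After flipping Y the toolpath is (5.936,133.179) → (66.879,133.179) → (66.879,79.489) → (5.936,79.489) → (5.936,133.179), returning to the start.

; LightBurn 1.7.01
; GRBL device profile, absolute coords
G21
G90
G00 X45.699 Y131.946
M3 S267
G01 X47.613 Y122.060 F2827
G01 X126.334 Y51.237
G01 X84.350 Y33.622
G01 X78.810 Y77.104
G01 X112.671 Y98.817
M5
G00 X5.936 Y133.179
M3 S267
G01 X66.879 Y133.179 F2827
G01 X66.879 Y79.489
G01 X5.936 Y79.489
G01 X5.936 Y133.179
M5
G00 X0.000 Y0.000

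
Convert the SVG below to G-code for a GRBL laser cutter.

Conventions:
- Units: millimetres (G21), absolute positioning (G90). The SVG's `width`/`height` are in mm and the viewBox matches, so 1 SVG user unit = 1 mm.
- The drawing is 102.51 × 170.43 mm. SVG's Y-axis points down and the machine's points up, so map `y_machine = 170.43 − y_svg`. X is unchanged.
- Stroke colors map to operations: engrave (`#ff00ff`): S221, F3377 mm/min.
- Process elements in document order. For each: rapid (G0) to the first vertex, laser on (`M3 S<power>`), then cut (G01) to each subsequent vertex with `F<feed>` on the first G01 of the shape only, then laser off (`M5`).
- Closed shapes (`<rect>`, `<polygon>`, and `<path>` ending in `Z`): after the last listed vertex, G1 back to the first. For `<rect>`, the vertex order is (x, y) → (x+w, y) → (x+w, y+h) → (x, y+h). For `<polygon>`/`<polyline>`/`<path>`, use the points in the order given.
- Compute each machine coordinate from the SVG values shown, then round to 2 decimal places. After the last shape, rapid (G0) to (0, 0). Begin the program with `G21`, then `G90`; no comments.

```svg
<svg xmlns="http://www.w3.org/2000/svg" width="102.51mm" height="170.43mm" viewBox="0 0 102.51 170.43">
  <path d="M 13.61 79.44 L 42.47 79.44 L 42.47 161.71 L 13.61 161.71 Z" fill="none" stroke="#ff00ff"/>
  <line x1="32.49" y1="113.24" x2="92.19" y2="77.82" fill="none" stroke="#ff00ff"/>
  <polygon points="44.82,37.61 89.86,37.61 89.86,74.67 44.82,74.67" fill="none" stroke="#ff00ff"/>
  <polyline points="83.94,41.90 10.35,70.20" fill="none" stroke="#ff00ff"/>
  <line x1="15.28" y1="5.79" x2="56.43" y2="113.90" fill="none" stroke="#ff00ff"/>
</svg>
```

G21
G90
G0 X13.61 Y90.99
M3 S221
G01 X42.47 Y90.99 F3377
G01 X42.47 Y8.72
G01 X13.61 Y8.72
G01 X13.61 Y90.99
M5
G0 X32.49 Y57.19
M3 S221
G01 X92.19 Y92.61 F3377
M5
G0 X44.82 Y132.82
M3 S221
G01 X89.86 Y132.82 F3377
G01 X89.86 Y95.76
G01 X44.82 Y95.76
G01 X44.82 Y132.82
M5
G0 X83.94 Y128.53
M3 S221
G01 X10.35 Y100.23 F3377
M5
G0 X15.28 Y164.64
M3 S221
G01 X56.43 Y56.53 F3377
M5
G0 X0.00 Y0.00

viewBox `0 0 102.51 170.43` with mm width/height → 1 unit = 1 mm. Flip: y_m = 170.43 − y_svg.

**Shape 1** — `<path>` rectangle, stroke `#ff00ff` → engrave (S221, F3377). Machine vertices: (13.61,90.99) → (42.47,90.99) → (42.47,8.72) → (13.61,8.72) → (13.61,90.99). Closed: final G1 returns to the first vertex.

**Shape 2** — `<line>` line segment, stroke `#ff00ff` → engrave (S221, F3377). Machine vertices: (32.49,57.19) → (92.19,92.61). Open path.

**Shape 3** — `<polygon>` rectangle, stroke `#ff00ff` → engrave (S221, F3377). Machine vertices: (44.82,132.82) → (89.86,132.82) → (89.86,95.76) → (44.82,95.76) → (44.82,132.82). Closed: final G1 returns to the first vertex.

**Shape 4** — `<polyline>` line segment, stroke `#ff00ff` → engrave (S221, F3377). Machine vertices: (83.94,128.53) → (10.35,100.23). Open path.

**Shape 5** — `<line>` line segment, stroke `#ff00ff` → engrave (S221, F3377). Machine vertices: (15.28,164.64) → (56.43,56.53). Open path.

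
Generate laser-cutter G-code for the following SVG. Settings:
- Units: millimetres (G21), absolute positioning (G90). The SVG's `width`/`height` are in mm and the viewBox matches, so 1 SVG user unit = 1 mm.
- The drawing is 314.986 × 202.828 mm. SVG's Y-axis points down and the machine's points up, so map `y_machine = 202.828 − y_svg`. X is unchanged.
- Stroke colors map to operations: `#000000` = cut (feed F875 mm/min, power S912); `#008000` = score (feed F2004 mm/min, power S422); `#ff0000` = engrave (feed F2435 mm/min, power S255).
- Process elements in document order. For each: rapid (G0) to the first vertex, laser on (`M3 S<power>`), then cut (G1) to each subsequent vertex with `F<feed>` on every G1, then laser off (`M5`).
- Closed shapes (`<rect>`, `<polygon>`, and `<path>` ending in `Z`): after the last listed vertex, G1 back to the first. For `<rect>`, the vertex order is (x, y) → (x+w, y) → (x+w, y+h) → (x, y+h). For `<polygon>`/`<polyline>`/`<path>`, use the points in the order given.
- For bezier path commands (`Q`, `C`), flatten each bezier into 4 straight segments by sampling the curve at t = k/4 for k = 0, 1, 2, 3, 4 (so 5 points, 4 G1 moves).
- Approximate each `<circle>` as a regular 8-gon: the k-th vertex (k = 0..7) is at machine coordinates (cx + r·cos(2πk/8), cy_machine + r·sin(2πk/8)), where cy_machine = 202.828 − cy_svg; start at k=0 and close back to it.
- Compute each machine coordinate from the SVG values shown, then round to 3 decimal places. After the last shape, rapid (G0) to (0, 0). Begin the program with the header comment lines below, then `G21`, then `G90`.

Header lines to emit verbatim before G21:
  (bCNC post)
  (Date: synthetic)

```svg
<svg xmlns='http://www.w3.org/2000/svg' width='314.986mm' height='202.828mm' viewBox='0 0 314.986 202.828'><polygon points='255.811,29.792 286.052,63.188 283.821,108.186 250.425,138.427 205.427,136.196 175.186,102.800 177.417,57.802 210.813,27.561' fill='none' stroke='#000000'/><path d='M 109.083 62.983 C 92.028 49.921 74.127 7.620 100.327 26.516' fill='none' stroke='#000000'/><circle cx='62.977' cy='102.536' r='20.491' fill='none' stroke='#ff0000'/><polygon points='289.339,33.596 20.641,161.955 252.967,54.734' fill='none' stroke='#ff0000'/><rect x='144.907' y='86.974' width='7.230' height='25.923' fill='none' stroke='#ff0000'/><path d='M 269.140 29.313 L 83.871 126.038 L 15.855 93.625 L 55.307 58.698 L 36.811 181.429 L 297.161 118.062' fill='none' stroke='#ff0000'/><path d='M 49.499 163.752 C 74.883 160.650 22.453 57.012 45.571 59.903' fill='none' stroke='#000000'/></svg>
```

(bCNC post)
(Date: synthetic)
G21
G90
G0 X255.811 Y173.036
M3 S912
G1 X286.052 Y139.640 F875
G1 X283.821 Y94.642 F875
G1 X250.425 Y64.401 F875
G1 X205.427 Y66.632 F875
G1 X175.186 Y100.028 F875
G1 X177.417 Y145.026 F875
G1 X210.813 Y175.267 F875
G1 X255.811 Y173.036 F875
M5
G0 X109.083 Y139.845
M3 S912
G1 X96.835 Y153.711 F875
G1 X88.484 Y170.063 F875
G1 X88.244 Y180.423 F875
G1 X100.327 Y176.312 F875
M5
G0 X83.468 Y100.292
M3 S255
G1 X77.466 Y114.781 F2435
G1 X62.977 Y120.783 F2435
G1 X48.488 Y114.781 F2435
G1 X42.486 Y100.292 F2435
G1 X48.488 Y85.803 F2435
G1 X62.977 Y79.801 F2435
G1 X77.466 Y85.803 F2435
G1 X83.468 Y100.292 F2435
M5
G0 X289.339 Y169.232
M3 S255
G1 X20.641 Y40.873 F2435
G1 X252.967 Y148.094 F2435
G1 X289.339 Y169.232 F2435
M5
G0 X144.907 Y115.854
M3 S255
G1 X152.137 Y115.854 F2435
G1 X152.137 Y89.931 F2435
G1 X144.907 Y89.931 F2435
G1 X144.907 Y115.854 F2435
M5
G0 X269.140 Y173.515
M3 S255
G1 X83.871 Y76.790 F2435
G1 X15.855 Y109.203 F2435
G1 X55.307 Y144.130 F2435
G1 X36.811 Y21.399 F2435
G1 X297.161 Y84.766 F2435
M5
G0 X49.499 Y39.076
M3 S912
G1 X56.343 Y57.018 F875
G1 X48.385 Y93.248 F875
G1 X40.001 Y128.354 F875
G1 X45.571 Y142.925 F875
M5
G0 X0.000 Y0.000

Since the viewBox matches the mm dimensions, user units are millimetres directly. The only transform is the Y-flip y_m = 202.828 − y_svg.

Shape 1 is a regular polygon drawn with `<polygon>`. Its stroke #000000 means cut at S912, F875. After flipping Y the toolpath is (255.811,173.036) → (286.052,139.640) → (283.821,94.642) → (250.425,64.401) → (205.427,66.632) → (175.186,100.028) → (177.417,145.026) → (210.813,175.267) → (255.811,173.036), returning to the start.

Shape 2 is a cubic bezier drawn with `<path>`. Its stroke #000000 means cut at S912, F875. After flipping Y the toolpath is (109.083,139.845) → (96.835,153.711) → (88.484,170.063) → (88.244,180.423) → (100.327,176.312).

Shape 3 is a circle drawn with `<circle>`. Its stroke #ff0000 means engrave at S255, F2435. After flipping Y the toolpath is (83.468,100.292) → (77.466,114.781) → (62.977,120.783) → (48.488,114.781) → (42.486,100.292) → (48.488,85.803) → (62.977,79.801) → (77.466,85.803) → (83.468,100.292), returning to the start.

Shape 4 is a closed polygon drawn with `<polygon>`. Its stroke #ff0000 means engrave at S255, F2435. After flipping Y the toolpath is (289.339,169.232) → (20.641,40.873) → (252.967,148.094) → (289.339,169.232), returning to the start.

Shape 5 is a rectangle drawn with `<rect>`. Its stroke #ff0000 means engrave at S255, F2435. After flipping Y the toolpath is (144.907,115.854) → (152.137,115.854) → (152.137,89.931) → (144.907,89.931) → (144.907,115.854), returning to the start.

Shape 6 is a open polyline drawn with `<path>`. Its stroke #ff0000 means engrave at S255, F2435. After flipping Y the toolpath is (269.140,173.515) → (83.871,76.790) → (15.855,109.203) → (55.307,144.130) → (36.811,21.399) → (297.161,84.766).

Shape 7 is a cubic bezier drawn with `<path>`. Its stroke #000000 means cut at S912, F875. After flipping Y the toolpath is (49.499,39.076) → (56.343,57.018) → (48.385,93.248) → (40.001,128.354) → (45.571,142.925).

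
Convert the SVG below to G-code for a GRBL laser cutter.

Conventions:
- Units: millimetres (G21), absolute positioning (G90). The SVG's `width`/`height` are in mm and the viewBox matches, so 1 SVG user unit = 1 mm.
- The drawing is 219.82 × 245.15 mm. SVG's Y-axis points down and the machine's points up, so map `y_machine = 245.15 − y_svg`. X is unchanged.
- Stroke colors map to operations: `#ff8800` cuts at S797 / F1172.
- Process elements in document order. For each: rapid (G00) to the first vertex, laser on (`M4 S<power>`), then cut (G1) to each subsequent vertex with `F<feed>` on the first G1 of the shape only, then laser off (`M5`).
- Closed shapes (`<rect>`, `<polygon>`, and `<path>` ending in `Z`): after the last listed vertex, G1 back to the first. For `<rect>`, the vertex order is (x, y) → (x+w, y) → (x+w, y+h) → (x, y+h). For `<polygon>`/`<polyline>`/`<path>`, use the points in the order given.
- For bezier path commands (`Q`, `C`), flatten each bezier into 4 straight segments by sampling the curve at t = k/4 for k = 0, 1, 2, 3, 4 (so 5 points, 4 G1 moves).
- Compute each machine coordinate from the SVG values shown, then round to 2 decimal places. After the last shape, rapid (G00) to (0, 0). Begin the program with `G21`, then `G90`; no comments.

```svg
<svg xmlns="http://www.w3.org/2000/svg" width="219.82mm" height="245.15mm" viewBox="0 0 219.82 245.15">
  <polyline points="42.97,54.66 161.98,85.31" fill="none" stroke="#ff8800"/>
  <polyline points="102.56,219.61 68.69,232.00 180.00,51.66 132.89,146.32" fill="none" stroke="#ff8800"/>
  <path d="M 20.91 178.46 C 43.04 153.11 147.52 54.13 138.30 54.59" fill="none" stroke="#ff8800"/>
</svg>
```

viewBox `0 0 219.82 245.15` with mm width/height → 1 unit = 1 mm. Flip: y_m = 245.15 − y_svg.

**Shape 1** — `<polyline>` line segment, stroke `#ff8800` → cut (S797, F1172). Machine vertices: (42.97,190.49) → (161.98,159.84). Open path.

**Shape 2** — `<polyline>` open polyline, stroke `#ff8800` → cut (S797, F1172). Machine vertices: (102.56,25.54) → (68.69,13.15) → (180.00,193.49) → (132.89,98.83). Open path.

**Shape 3** — `<path>` cubic bezier, stroke `#ff8800` → cut (S797, F1172). Control points (SVG): P0=(20.91,178.46), P1=(43.04,153.11), P2=(147.52,54.13), P3=(138.30,54.59); sampled at t=k/4. Machine vertices: (20.91,66.69) → (49.88,96.80) → (91.36,138.30) → (126.96,174.96) → (138.30,190.56). Open path.

G21
G90
G00 X42.97 Y190.49
M4 S797
G1 X161.98 Y159.84 F1172
M5
G00 X102.56 Y25.54
M4 S797
G1 X68.69 Y13.15 F1172
G1 X180.00 Y193.49
G1 X132.89 Y98.83
M5
G00 X20.91 Y66.69
M4 S797
G1 X49.88 Y96.80 F1172
G1 X91.36 Y138.30
G1 X126.96 Y174.96
G1 X138.30 Y190.56
M5
G00 X0.00 Y0.00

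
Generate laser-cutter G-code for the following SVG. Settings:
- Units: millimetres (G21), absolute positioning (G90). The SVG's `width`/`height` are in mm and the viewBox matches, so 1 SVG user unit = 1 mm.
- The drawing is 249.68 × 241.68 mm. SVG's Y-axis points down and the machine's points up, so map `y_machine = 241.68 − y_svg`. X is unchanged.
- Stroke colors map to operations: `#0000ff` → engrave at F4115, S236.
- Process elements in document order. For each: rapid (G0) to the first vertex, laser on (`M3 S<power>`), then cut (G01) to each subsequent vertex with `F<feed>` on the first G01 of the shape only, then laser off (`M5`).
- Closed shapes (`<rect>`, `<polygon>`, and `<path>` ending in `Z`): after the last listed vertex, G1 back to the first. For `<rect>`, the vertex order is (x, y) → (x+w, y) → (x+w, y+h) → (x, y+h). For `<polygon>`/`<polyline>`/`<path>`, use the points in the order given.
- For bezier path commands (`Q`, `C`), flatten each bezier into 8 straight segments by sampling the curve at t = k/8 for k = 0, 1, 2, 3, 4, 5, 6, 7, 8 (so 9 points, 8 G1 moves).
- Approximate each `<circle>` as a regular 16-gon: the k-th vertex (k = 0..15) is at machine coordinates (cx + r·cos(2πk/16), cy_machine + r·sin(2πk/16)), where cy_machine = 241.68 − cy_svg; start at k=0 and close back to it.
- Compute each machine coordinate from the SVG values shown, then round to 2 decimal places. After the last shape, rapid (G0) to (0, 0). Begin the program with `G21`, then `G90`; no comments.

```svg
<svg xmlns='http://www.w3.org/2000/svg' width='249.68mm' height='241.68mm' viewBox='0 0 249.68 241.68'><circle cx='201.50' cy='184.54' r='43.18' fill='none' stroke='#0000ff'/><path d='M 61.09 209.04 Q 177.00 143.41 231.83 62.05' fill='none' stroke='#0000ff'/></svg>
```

Since the viewBox matches the mm dimensions, user units are millimetres directly. The only transform is the Y-flip y_m = 241.68 − y_svg.

Shape 1 is a circle drawn with `<circle>`. Its stroke #0000ff means engrave at S236, F4115. After flipping Y the toolpath is (244.68,57.14) → (241.39,73.66) → (232.03,87.67) → (218.02,97.03) → (201.50,100.32) → (184.98,97.03) → (170.97,87.67) → (161.61,73.66) → (158.32,57.14) → (161.61,40.62) → (170.97,26.61) → (184.98,17.25) → (201.50,13.96) → (218.02,17.25) → (232.03,26.61) → (241.39,40.62) → (244.68,57.14), returning to the start.

Shape 2 is a quadratic bezier drawn with `<path>`. Its stroke #0000ff means engrave at S236, F4115. After flipping Y the toolpath is (61.09,32.64) → (89.11,49.29) → (115.23,66.44) → (139.43,84.07) → (161.73,102.20) → (182.12,120.82) → (200.60,139.93) → (217.17,159.54) → (231.83,179.63).

G21
G90
G0 X244.68 Y57.14
M3 S236
G01 X241.39 Y73.66 F4115
G01 X232.03 Y87.67
G01 X218.02 Y97.03
G01 X201.50 Y100.32
G01 X184.98 Y97.03
G01 X170.97 Y87.67
G01 X161.61 Y73.66
G01 X158.32 Y57.14
G01 X161.61 Y40.62
G01 X170.97 Y26.61
G01 X184.98 Y17.25
G01 X201.50 Y13.96
G01 X218.02 Y17.25
G01 X232.03 Y26.61
G01 X241.39 Y40.62
G01 X244.68 Y57.14
M5
G0 X61.09 Y32.64
M3 S236
G01 X89.11 Y49.29 F4115
G01 X115.23 Y66.44
G01 X139.43 Y84.07
G01 X161.73 Y102.20
G01 X182.12 Y120.82
G01 X200.60 Y139.93
G01 X217.17 Y159.54
G01 X231.83 Y179.63
M5
G0 X0.00 Y0.00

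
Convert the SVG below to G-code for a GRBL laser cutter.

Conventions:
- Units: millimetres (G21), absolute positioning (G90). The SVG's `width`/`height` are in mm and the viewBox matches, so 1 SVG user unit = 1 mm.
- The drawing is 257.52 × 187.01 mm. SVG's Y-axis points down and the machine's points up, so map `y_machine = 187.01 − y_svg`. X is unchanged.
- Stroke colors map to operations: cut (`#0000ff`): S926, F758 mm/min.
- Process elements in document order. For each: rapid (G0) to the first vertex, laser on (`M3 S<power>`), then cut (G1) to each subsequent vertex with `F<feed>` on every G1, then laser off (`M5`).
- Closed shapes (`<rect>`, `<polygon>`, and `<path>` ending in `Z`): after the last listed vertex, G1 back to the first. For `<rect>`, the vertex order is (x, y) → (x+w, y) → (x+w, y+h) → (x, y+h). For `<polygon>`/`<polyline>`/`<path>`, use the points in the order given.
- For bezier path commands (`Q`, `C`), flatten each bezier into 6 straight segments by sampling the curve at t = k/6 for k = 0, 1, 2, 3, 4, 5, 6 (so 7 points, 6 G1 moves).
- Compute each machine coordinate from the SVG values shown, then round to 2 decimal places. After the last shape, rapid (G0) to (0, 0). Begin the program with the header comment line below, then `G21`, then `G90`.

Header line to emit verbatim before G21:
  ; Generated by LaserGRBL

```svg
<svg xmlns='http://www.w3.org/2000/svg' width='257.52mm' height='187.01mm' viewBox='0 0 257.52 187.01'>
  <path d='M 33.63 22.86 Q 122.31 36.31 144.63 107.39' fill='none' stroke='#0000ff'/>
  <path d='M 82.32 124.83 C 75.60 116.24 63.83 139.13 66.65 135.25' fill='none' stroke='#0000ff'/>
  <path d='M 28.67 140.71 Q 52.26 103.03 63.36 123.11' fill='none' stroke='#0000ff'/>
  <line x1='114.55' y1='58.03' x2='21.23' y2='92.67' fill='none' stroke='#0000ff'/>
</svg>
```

1 u = 1 mm; y_m = 187.01 − y.

[1] `<path>` quadratic bezier, #0000ff→cut S926 F758: (33.63,164.15) → (61.35,158.07) → (85.38,148.78) → (105.72,136.29) → (122.38,120.60) → (135.35,101.71) → (144.63,79.62)

[2] `<path>` cubic bezier, #0000ff→cut S926 F758: (82.32,62.18) → (78.63,64.12) → (74.64,62.43) → (70.91,58.74) → (67.97,54.65) → (66.36,51.78) → (66.65,51.76)

[3] `<path>` quadratic bezier, #0000ff→cut S926 F758: (28.67,46.30) → (36.19,57.26) → (43.01,65.00) → (49.14,69.54) → (54.57,70.87) → (59.31,68.99) → (63.36,63.90)

[4] `<line>` line segment, #0000ff→cut S926 F758: (114.55,128.98) → (21.23,94.34)

; Generated by LaserGRBL
G21
G90
G0 X33.63 Y164.15
M3 S926
G1 X61.35 Y158.07 F758
G1 X85.38 Y148.78 F758
G1 X105.72 Y136.29 F758
G1 X122.38 Y120.60 F758
G1 X135.35 Y101.71 F758
G1 X144.63 Y79.62 F758
M5
G0 X82.32 Y62.18
M3 S926
G1 X78.63 Y64.12 F758
G1 X74.64 Y62.43 F758
G1 X70.91 Y58.74 F758
G1 X67.97 Y54.65 F758
G1 X66.36 Y51.78 F758
G1 X66.65 Y51.76 F758
M5
G0 X28.67 Y46.30
M3 S926
G1 X36.19 Y57.26 F758
G1 X43.01 Y65.00 F758
G1 X49.14 Y69.54 F758
G1 X54.57 Y70.87 F758
G1 X59.31 Y68.99 F758
G1 X63.36 Y63.90 F758
M5
G0 X114.55 Y128.98
M3 S926
G1 X21.23 Y94.34 F758
M5
G0 X0.00 Y0.00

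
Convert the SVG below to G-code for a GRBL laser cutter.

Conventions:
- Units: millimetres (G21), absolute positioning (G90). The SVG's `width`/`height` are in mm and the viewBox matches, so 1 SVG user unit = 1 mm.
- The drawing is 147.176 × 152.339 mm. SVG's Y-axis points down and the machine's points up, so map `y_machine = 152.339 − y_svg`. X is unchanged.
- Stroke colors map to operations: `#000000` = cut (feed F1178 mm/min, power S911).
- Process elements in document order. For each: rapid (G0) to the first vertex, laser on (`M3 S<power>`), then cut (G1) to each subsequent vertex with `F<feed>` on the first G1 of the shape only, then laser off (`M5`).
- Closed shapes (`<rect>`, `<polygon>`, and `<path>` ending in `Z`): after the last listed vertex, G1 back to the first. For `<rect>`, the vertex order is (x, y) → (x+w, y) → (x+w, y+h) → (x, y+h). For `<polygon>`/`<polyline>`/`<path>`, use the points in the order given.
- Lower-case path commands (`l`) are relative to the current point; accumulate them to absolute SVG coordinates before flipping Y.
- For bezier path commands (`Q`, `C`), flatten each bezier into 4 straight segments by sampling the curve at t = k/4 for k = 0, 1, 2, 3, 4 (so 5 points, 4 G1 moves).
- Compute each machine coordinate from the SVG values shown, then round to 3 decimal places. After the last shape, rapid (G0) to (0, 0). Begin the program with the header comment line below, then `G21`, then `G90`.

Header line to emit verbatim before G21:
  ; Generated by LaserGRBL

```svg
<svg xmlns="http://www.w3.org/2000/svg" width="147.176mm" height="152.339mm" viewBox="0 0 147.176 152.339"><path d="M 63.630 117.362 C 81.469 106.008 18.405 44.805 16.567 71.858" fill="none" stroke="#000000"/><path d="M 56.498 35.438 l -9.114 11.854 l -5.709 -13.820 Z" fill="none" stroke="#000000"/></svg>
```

; Generated by LaserGRBL
G21
G90
G0 X63.630 Y34.977
M3 S911
G1 X64.061 Y50.681 F1178
G1 X47.477 Y72.132
G1 X27.205 Y86.381
G1 X16.567 Y80.481
M5
G0 X56.498 Y116.901
M3 S911
G1 X47.384 Y105.047 F1178
G1 X41.675 Y118.867
G1 X56.498 Y116.901
M5
G0 X0.000 Y0.000

1 u = 1 mm; y_m = 152.339 − y.

[1] `<path>` cubic bezier, #000000→cut S911 F1178: (63.630,34.977) → (64.061,50.681) → (47.477,72.132) → (27.205,86.381) → (16.567,80.481)

[2] `<path>` regular polygon, #000000→cut S911 F1178: (56.498,116.901) → (47.384,105.047) → (41.675,118.867) → (56.498,116.901) (closed)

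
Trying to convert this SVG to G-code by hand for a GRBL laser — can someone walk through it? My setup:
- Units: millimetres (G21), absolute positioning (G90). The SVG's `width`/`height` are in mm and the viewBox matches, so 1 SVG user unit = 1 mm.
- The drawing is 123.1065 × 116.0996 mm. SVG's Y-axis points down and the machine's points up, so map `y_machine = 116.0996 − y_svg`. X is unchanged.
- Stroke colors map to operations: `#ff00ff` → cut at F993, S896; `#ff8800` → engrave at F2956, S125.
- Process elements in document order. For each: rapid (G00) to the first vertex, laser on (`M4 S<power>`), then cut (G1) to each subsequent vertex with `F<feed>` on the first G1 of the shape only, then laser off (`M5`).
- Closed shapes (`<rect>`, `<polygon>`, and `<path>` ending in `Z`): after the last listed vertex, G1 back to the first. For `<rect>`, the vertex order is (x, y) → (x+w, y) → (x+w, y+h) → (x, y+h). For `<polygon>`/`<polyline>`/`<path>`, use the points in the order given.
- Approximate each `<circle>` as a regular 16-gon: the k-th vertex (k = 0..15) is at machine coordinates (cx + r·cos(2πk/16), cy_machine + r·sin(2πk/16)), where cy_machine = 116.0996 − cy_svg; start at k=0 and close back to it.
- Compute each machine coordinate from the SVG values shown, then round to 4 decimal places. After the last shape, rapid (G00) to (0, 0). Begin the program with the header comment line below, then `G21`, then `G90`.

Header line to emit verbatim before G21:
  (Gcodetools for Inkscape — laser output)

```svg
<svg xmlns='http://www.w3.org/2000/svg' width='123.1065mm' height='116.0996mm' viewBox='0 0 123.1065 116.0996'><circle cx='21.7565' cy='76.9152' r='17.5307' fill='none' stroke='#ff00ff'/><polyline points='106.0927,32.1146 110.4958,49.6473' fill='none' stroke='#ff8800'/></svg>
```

(Gcodetools for Inkscape — laser output)
G21
G90
G00 X39.2872 Y39.1844
M4 S896
G1 X37.9528 Y45.8931 F993
G1 X34.1526 Y51.5805
G1 X28.4652 Y55.3807
G1 X21.7565 Y56.7151
G1 X15.0478 Y55.3807
G1 X9.3604 Y51.5805
G1 X5.5602 Y45.8931
G1 X4.2258 Y39.1844
G1 X5.5602 Y32.4757
G1 X9.3604 Y26.7883
G1 X15.0478 Y22.9881
G1 X21.7565 Y21.6537
G1 X28.4652 Y22.9881
G1 X34.1526 Y26.7883
G1 X37.9528 Y32.4757
G1 X39.2872 Y39.1844
M5
G00 X106.0927 Y83.9850
M4 S125
G1 X110.4958 Y66.4523 F2956
M5
G00 X0.0000 Y0.0000

viewBox `0 0 123.1065 116.0996` with mm width/height → 1 unit = 1 mm. Flip: y_m = 116.0996 − y_svg.

**Shape 1** — `<circle>` circle, stroke `#ff00ff` → cut (S896, F993). Machine vertices: (39.2872,39.1844) → (37.9528,45.8931) → (34.1526,51.5805) → (28.4652,55.3807) → (21.7565,56.7151) → (15.0478,55.3807) → (9.3604,51.5805) → (5.5602,45.8931) → (4.2258,39.1844) → (5.5602,32.4757) → (9.3604,26.7883) → (15.0478,22.9881) → (21.7565,21.6537) → (28.4652,22.9881) → (34.1526,26.7883) → (37.9528,32.4757) → (39.2872,39.1844). Closed: final G1 returns to the first vertex.

**Shape 2** — `<polyline>` line segment, stroke `#ff8800` → engrave (S125, F2956). Machine vertices: (106.0927,83.9850) → (110.4958,66.4523). Open path.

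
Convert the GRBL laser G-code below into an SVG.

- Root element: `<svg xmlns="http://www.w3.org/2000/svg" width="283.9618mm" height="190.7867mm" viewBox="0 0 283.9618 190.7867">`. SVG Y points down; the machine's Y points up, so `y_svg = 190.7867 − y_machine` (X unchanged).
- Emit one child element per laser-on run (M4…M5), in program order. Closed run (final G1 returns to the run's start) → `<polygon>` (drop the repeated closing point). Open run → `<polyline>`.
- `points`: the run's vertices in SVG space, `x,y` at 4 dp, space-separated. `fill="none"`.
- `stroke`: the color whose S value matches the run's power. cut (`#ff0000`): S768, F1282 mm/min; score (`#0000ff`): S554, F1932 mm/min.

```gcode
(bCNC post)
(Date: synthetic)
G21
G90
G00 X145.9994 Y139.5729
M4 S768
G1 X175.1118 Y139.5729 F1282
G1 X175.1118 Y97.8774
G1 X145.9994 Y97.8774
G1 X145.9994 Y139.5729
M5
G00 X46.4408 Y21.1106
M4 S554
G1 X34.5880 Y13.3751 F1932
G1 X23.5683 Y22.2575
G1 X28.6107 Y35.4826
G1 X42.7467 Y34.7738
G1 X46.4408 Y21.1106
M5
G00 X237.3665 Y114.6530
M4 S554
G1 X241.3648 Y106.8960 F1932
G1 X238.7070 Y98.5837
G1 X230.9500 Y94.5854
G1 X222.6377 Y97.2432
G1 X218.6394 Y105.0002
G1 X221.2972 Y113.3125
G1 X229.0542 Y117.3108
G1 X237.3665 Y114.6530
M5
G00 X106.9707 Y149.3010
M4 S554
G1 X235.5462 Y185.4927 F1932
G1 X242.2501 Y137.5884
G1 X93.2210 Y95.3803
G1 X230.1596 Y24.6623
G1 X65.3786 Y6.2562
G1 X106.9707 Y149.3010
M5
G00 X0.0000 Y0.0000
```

<svg xmlns="http://www.w3.org/2000/svg" width="283.9618mm" height="190.7867mm" viewBox="0 0 283.9618 190.7867">
  <polygon points="145.9994,51.2138 175.1118,51.2138 175.1118,92.9093 145.9994,92.9093" fill="none" stroke="#ff0000"/>
  <polygon points="46.4408,169.6761 34.5880,177.4116 23.5683,168.5292 28.6107,155.3041 42.7467,156.0129" fill="none" stroke="#0000ff"/>
  <polygon points="237.3665,76.1337 241.3648,83.8907 238.7070,92.2030 230.9500,96.2013 222.6377,93.5435 218.6394,85.7865 221.2972,77.4742 229.0542,73.4759" fill="none" stroke="#0000ff"/>
  <polygon points="106.9707,41.4857 235.5462,5.2940 242.2501,53.1983 93.2210,95.4064 230.1596,166.1244 65.3786,184.5305" fill="none" stroke="#0000ff"/>
</svg>

Each laser-on run becomes one SVG element. Flip Y back into SVG space with y_svg = 190.7867 − y_machine.

Run 1: the run's S768 means `#ff0000` (cut). The run returns to its start, so emit a `<polygon>` with points (Y-flipped): 145.9994,51.2138 175.1118,51.2138 175.1118,92.9093 145.9994,92.9093.

Run 2: S554 ⇒ score layer `#0000ff`. The run returns to its start, so emit a `<polygon>` with points (Y-flipped): 46.4408,169.6761 34.5880,177.4116 23.5683,168.5292 28.6107,155.3041 42.7467,156.0129.

Run 3: power S554 maps to stroke `#0000ff` (score). The run returns to its start, so emit a `<polygon>` with points (Y-flipped): 237.3665,76.1337 241.3648,83.8907 238.7070,92.2030 230.9500,96.2013 222.6377,93.5435 218.6394,85.7865 221.2972,77.4742 229.0542,73.4759.

Run 4: the run's S554 means `#0000ff` (score). The run returns to its start, so emit a `<polygon>` with points (Y-flipped): 106.9707,41.4857 235.5462,5.2940 242.2501,53.1983 93.2210,95.4064 230.1596,166.1244 65.3786,184.5305.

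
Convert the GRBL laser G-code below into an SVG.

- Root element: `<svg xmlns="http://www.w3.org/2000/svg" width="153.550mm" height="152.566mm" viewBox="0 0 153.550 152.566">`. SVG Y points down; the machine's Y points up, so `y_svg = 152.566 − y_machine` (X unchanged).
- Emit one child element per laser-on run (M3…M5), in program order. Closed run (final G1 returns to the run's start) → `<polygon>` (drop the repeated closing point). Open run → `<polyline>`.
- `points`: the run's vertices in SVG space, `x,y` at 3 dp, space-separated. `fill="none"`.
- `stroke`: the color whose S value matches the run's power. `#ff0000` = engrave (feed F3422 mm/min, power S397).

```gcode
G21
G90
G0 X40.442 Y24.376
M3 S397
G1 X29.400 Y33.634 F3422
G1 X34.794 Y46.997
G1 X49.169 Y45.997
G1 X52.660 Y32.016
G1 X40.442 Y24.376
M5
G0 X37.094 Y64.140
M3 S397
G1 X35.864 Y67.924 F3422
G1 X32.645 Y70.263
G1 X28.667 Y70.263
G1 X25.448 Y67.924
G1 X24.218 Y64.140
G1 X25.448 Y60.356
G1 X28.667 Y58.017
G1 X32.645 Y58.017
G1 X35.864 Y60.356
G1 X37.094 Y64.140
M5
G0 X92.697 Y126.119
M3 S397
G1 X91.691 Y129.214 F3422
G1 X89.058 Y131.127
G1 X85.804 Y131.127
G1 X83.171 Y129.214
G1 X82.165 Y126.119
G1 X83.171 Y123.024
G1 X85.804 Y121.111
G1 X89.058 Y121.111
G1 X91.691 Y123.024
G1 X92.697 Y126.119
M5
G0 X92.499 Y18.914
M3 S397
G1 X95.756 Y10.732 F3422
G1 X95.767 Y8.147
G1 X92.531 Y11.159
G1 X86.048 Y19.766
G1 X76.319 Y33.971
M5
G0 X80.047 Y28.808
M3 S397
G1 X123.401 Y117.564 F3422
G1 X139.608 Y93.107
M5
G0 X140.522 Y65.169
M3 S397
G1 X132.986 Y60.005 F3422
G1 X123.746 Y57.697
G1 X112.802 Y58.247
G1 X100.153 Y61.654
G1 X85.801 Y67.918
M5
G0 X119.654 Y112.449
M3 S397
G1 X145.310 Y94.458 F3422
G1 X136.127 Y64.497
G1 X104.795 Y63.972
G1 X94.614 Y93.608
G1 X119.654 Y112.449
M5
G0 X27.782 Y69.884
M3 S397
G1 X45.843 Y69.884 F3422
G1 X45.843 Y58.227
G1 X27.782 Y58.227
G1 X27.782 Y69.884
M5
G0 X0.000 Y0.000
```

y_svg = 152.566 − y_m. Every run uses S397, so all elements get stroke `#ff0000` (engrave).

[1] closed run; points: 40.442,128.190 29.400,118.932 34.794,105.569 49.169,106.569 52.660,120.550

[2] closed run; points: 37.094,88.426 35.864,84.642 32.645,82.303 28.667,82.303 25.448,84.642 24.218,88.426 25.448,92.210 28.667,94.549 32.645,94.549 35.864,92.210

[3] closed run; points: 92.697,26.447 91.691,23.352 89.058,21.439 85.804,21.439 83.171,23.352 82.165,26.447 83.171,29.542 85.804,31.455 89.058,31.455 91.691,29.542

[4] open run; points: 92.499,133.652 95.756,141.834 95.767,144.419 92.531,141.407 86.048,132.800 76.319,118.595

[5] open run; points: 80.047,123.758 123.401,35.002 139.608,59.459

[6] open run; points: 140.522,87.397 132.986,92.561 123.746,94.869 112.802,94.319 100.153,90.912 85.801,84.648

[7] closed run; points: 119.654,40.117 145.310,58.108 136.127,88.069 104.795,88.594 94.614,58.958

[8] closed run; points: 27.782,82.682 45.843,82.682 45.843,94.339 27.782,94.339

<svg xmlns="http://www.w3.org/2000/svg" width="153.550mm" height="152.566mm" viewBox="0 0 153.550 152.566">
  <polygon points="40.442,128.190 29.400,118.932 34.794,105.569 49.169,106.569 52.660,120.550" fill="none" stroke="#ff0000"/>
  <polygon points="37.094,88.426 35.864,84.642 32.645,82.303 28.667,82.303 25.448,84.642 24.218,88.426 25.448,92.210 28.667,94.549 32.645,94.549 35.864,92.210" fill="none" stroke="#ff0000"/>
  <polygon points="92.697,26.447 91.691,23.352 89.058,21.439 85.804,21.439 83.171,23.352 82.165,26.447 83.171,29.542 85.804,31.455 89.058,31.455 91.691,29.542" fill="none" stroke="#ff0000"/>
  <polyline points="92.499,133.652 95.756,141.834 95.767,144.419 92.531,141.407 86.048,132.800 76.319,118.595" fill="none" stroke="#ff0000"/>
  <polyline points="80.047,123.758 123.401,35.002 139.608,59.459" fill="none" stroke="#ff0000"/>
  <polyline points="140.522,87.397 132.986,92.561 123.746,94.869 112.802,94.319 100.153,90.912 85.801,84.648" fill="none" stroke="#ff0000"/>
  <polygon points="119.654,40.117 145.310,58.108 136.127,88.069 104.795,88.594 94.614,58.958" fill="none" stroke="#ff0000"/>
  <polygon points="27.782,82.682 45.843,82.682 45.843,94.339 27.782,94.339" fill="none" stroke="#ff0000"/>
</svg>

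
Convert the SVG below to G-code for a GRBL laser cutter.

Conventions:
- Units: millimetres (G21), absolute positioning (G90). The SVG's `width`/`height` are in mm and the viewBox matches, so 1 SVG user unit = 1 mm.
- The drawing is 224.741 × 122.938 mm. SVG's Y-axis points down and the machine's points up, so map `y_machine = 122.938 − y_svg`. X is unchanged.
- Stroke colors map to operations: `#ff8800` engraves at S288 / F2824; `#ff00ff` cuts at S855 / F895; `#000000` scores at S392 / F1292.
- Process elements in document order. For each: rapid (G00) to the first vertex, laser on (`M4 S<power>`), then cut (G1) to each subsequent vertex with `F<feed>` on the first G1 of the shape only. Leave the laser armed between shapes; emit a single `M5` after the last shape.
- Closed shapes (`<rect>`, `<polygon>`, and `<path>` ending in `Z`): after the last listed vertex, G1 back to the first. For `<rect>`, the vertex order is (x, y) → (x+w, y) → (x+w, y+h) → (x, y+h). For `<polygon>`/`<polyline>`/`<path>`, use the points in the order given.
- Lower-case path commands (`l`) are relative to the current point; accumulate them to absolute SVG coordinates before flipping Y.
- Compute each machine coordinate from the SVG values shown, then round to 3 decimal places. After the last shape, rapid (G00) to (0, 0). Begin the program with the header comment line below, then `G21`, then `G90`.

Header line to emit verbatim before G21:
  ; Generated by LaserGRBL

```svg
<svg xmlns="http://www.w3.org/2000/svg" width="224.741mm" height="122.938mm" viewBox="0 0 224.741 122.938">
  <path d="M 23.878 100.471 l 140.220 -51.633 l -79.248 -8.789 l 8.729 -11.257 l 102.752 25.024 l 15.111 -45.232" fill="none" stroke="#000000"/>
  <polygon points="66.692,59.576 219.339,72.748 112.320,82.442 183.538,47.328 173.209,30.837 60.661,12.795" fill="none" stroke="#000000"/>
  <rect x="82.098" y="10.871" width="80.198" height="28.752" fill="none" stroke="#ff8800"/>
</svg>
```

Since the viewBox matches the mm dimensions, user units are millimetres directly. The only transform is the Y-flip y_m = 122.938 − y_svg.

Shape 1 is a open polyline drawn with `<path>`. Its stroke #000000 means score at S392, F1292. After flipping Y the toolpath is (23.878,22.467) → (164.098,74.100) → (84.850,82.889) → (93.579,94.146) → (196.331,69.122) → (211.442,114.354).

Shape 2 is a closed polygon drawn with `<polygon>`. Its stroke #000000 means score at S392, F1292. After flipping Y the toolpath is (66.692,63.362) → (219.339,50.190) → (112.320,40.496) → (183.538,75.610) → (173.209,92.101) → (60.661,110.143) → (66.692,63.362), returning to the start.

Shape 3 is a rectangle drawn with `<rect>`. Its stroke #ff8800 means engrave at S288, F2824. After flipping Y the toolpath is (82.098,112.067) → (162.296,112.067) → (162.296,83.315) → (82.098,83.315) → (82.098,112.067), returning to the start.

; Generated by LaserGRBL
G21
G90
G00 X23.878 Y22.467
M4 S392
G1 X164.098 Y74.100 F1292
G1 X84.850 Y82.889
G1 X93.579 Y94.146
G1 X196.331 Y69.122
G1 X211.442 Y114.354
G00 X66.692 Y63.362
M4 S392
G1 X219.339 Y50.190 F1292
G1 X112.320 Y40.496
G1 X183.538 Y75.610
G1 X173.209 Y92.101
G1 X60.661 Y110.143
G1 X66.692 Y63.362
G00 X82.098 Y112.067
M4 S288
G1 X162.296 Y112.067 F2824
G1 X162.296 Y83.315
G1 X82.098 Y83.315
G1 X82.098 Y112.067
M5
G00 X0.000 Y0.000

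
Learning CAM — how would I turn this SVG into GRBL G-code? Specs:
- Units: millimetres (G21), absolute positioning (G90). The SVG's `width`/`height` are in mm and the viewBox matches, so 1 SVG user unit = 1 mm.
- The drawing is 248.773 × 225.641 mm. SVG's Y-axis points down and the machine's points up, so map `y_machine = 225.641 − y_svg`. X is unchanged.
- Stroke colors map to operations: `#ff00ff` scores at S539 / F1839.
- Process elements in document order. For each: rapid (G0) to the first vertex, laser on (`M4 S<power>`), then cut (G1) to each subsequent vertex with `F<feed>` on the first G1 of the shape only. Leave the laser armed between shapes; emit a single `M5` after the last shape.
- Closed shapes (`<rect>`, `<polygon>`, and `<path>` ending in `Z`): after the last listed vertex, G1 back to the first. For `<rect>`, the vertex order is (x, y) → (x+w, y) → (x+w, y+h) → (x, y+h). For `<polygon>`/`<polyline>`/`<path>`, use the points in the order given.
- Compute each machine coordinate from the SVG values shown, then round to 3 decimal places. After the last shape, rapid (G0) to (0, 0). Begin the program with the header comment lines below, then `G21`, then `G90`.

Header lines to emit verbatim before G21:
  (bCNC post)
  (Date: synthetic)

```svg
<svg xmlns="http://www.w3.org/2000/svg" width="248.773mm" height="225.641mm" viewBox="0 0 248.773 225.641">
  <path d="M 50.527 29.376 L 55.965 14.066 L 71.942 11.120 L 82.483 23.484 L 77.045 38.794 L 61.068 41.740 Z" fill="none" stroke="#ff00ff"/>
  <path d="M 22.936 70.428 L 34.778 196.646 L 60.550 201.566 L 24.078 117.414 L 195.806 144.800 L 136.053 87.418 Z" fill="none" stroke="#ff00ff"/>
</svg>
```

1 u = 1 mm; y_m = 225.641 − y.

[1] `<path>` regular polygon, #ff00ff→score S539 F1839: (50.527,196.265) → (55.965,211.575) → (71.942,214.521) → (82.483,202.157) → (77.045,186.847) → (61.068,183.901) → (50.527,196.265) (closed)

[2] `<path>` closed polygon, #ff00ff→score S539 F1839: (22.936,155.213) → (34.778,28.995) → (60.550,24.075) → (24.078,108.227) → (195.806,80.841) → (136.053,138.223) → (22.936,155.213) (closed)

(bCNC post)
(Date: synthetic)
G21
G90
G0 X50.527 Y196.265
M4 S539
G1 X55.965 Y211.575 F1839
G1 X71.942 Y214.521
G1 X82.483 Y202.157
G1 X77.045 Y186.847
G1 X61.068 Y183.901
G1 X50.527 Y196.265
G0 X22.936 Y155.213
M4 S539
G1 X34.778 Y28.995 F1839
G1 X60.550 Y24.075
G1 X24.078 Y108.227
G1 X195.806 Y80.841
G1 X136.053 Y138.223
G1 X22.936 Y155.213
M5
G0 X0.000 Y0.000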